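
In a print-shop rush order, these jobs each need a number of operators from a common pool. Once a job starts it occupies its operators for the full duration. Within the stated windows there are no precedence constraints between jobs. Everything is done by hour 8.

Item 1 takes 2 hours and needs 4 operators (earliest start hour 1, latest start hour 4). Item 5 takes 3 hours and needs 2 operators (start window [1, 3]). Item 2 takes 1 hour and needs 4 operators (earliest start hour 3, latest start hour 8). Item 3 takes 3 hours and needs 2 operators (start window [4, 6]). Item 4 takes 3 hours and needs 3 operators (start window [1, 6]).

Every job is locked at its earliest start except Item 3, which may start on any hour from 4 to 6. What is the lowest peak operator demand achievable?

Item 3@4: h1:9  h2:9  h3:9  h4:2  h5:2  h6:2  h7:0  h8:0 → peak 9
Item 3@5: h1:9  h2:9  h3:9  h4:0  h5:2  h6:2  h7:2  h8:0 → peak 9
Item 3@6: h1:9  h2:9  h3:9  h4:0  h5:0  h6:2  h7:2  h8:2 → peak 9
Best is Item 3@4, peak 9.

9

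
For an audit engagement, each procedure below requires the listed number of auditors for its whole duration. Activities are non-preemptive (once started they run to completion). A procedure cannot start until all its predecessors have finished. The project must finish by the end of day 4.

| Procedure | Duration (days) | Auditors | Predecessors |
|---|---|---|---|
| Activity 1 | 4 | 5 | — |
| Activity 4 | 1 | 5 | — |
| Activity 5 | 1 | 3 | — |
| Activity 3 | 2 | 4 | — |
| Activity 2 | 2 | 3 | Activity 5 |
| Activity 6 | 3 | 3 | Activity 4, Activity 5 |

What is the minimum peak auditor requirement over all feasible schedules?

15

Early-start (Activity 1@1, Activity 4@1, Activity 5@1, Activity 3@1, Activity 2@2, Activity 6@2) gives peak 17: d1:17  d2:15  d3:11  d4:8.
Shift Activity 3→2.
Schedule Activity 1@1, Activity 4@1, Activity 5@1, Activity 3@2, Activity 2@2, Activity 6@2: d1:13  d2:15  d3:15  d4:8 — peak 15.
No arrangement of the 6 feasible schedules does better.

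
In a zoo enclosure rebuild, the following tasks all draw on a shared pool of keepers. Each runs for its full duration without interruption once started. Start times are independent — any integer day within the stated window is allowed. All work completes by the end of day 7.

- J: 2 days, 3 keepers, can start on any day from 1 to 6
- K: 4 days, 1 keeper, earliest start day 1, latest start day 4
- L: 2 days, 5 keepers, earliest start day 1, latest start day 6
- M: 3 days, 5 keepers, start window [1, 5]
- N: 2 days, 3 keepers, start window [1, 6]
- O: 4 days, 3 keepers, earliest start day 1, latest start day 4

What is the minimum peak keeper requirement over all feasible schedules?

9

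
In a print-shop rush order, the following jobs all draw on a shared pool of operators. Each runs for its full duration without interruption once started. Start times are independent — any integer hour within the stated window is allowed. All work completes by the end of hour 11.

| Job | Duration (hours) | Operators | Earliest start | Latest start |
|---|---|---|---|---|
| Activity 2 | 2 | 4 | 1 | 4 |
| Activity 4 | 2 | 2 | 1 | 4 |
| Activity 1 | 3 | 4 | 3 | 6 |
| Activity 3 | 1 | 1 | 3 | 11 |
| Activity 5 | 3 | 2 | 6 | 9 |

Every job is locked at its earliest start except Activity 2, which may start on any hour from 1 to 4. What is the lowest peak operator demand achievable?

Activity 2@1: h1:6  h2:6  h3:5  h4:4  h5:4  h6:2  h7:2  h8:2  h9:0  h10:0  h11:0 → peak 6
Activity 2@2: h1:2  h2:6  h3:9  h4:4  h5:4  h6:2  h7:2  h8:2  h9:0  h10:0  h11:0 → peak 9
Activity 2@3: h1:2  h2:2  h3:9  h4:8  h5:4  h6:2  h7:2  h8:2  h9:0  h10:0  h11:0 → peak 9
Activity 2@4: h1:2  h2:2  h3:5  h4:8  h5:8  h6:2  h7:2  h8:2  h9:0  h10:0  h11:0 → peak 8
Best is Activity 2@1, peak 6.

6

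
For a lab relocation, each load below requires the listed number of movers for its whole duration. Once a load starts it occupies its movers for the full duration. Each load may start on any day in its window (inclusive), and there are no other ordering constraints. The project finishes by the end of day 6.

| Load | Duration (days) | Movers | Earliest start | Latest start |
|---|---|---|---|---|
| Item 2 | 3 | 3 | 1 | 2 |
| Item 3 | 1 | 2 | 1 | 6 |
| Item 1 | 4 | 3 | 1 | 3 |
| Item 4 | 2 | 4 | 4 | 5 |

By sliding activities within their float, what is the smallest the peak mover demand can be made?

6

Early-start (Item 2@1, Item 3@1, Item 1@1, Item 4@4) gives peak 8: d1:8  d2:6  d3:6  d4:7  d5:4  d6:0.
Shift Item 3→4, Item 4→5.
Schedule Item 2@1, Item 3@4, Item 1@1, Item 4@5: d1:6  d2:6  d3:6  d4:5  d5:4  d6:4 — peak 6.
Total mover-days = 31 over 6 days ⇒ peak ≥ ⌈31/6⌉ = 6, so 6 is optimal.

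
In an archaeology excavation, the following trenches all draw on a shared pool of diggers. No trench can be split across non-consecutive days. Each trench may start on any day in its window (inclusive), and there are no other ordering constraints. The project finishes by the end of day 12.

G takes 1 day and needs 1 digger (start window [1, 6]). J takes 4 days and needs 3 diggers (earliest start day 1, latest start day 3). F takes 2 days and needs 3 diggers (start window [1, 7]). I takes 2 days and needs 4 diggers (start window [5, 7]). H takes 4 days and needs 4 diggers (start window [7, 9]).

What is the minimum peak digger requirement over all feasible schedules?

4

Early-start (G@1, J@1, F@1, I@5, H@7) gives peak 7: d1:7  d2:6  d3:3  d4:3  d5:4  d6:4  d7:4  d8:4  d9:4  d10:4  d11:0  d12:0.
Shift F→5, I→7, H→9.
Schedule G@1, J@1, F@5, I@7, H@9: d1:4  d2:3  d3:3  d4:3  d5:3  d6:3  d7:4  d8:4  d9:4  d10:4  d11:4  d12:4 — peak 4.
Total digger-days = 43 over 12 days ⇒ peak ≥ ⌈43/12⌉ = 4, so 4 is optimal.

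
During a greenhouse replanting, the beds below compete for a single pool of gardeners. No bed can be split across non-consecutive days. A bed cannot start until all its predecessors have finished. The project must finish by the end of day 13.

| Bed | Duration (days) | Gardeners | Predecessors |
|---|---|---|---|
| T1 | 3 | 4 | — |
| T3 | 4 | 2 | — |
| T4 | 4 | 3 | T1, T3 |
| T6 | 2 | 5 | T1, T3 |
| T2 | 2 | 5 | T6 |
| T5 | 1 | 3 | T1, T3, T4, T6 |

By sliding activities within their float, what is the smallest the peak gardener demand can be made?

Early-start (T1@1, T3@1, T4@5, T6@5, T2@7, T5@9) gives peak 8: d1:6  d2:6  d3:6  d4:2  d5:8  d6:8  d7:8  d8:8  d9:3  d10:0  d11:0  d12:0  d13:0.
Shift T6→9, T2→11, T5→13.
Schedule T1@1, T3@1, T4@5, T6@9, T2@11, T5@13: d1:6  d2:6  d3:6  d4:2  d5:3  d6:3  d7:3  d8:3  d9:5  d10:5  d11:5  d12:5  d13:3 — peak 6.

6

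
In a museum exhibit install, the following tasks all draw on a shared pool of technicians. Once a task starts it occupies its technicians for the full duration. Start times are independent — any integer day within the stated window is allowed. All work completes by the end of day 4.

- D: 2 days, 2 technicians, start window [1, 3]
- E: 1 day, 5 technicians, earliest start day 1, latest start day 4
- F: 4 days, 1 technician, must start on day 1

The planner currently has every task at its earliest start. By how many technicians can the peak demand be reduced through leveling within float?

Early-start peak: d1:8  d2:3  d3:1  d4:1 ⇒ 8.
Leveled (D@1, E@3, F@1): d1:3  d2:3  d3:6  d4:1 ⇒ 6.
Reduction 8 − 6 = 2.

2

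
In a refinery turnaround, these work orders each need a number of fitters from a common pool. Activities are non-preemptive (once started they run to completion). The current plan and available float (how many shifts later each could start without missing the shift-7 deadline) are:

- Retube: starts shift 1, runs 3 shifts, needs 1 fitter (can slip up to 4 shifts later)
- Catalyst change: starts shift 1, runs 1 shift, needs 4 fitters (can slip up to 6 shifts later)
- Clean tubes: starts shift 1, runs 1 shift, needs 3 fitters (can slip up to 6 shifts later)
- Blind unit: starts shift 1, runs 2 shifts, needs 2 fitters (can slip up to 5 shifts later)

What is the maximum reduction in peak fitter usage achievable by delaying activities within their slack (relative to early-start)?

6

Early-start peak: s1:10  s2:3  s3:1  s4:0  s5:0  s6:0  s7:0 ⇒ 10.
Leveled (Retube@1, Catalyst change@4, Clean tubes@1, Blind unit@2): s1:4  s2:3  s3:3  s4:4  s5:0  s6:0  s7:0 ⇒ 4.
Reduction 10 − 4 = 6.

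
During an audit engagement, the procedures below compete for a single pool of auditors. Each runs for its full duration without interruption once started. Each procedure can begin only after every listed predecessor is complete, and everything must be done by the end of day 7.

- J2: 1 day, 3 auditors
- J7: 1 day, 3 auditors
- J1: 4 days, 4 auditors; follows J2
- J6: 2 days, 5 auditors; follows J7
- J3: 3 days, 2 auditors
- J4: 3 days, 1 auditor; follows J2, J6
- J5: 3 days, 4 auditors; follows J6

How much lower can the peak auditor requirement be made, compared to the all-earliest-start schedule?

2

Early-start peak: d1:8  d2:11  d3:11  d4:9  d5:9  d6:5  d7:0 ⇒ 11.
Leveled (J2@1, J7@1, J1@4, J6@2, J3@1, J4@4, J5@4): d1:8  d2:7  d3:7  d4:9  d5:9  d6:9  d7:4 ⇒ 9.
Reduction 11 − 9 = 2.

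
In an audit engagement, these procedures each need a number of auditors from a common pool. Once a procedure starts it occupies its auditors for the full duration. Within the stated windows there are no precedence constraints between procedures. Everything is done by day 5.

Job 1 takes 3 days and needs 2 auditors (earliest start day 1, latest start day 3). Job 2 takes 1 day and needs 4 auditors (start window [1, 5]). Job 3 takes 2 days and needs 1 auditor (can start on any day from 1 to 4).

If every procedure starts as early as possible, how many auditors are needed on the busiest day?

7

Early-start schedule: Job 1@1, Job 2@1, Job 3@1.
Load per day: day 1: 7, day 2: 3, day 3: 2, day 4: 0, day 5: 0.
Peak is 7.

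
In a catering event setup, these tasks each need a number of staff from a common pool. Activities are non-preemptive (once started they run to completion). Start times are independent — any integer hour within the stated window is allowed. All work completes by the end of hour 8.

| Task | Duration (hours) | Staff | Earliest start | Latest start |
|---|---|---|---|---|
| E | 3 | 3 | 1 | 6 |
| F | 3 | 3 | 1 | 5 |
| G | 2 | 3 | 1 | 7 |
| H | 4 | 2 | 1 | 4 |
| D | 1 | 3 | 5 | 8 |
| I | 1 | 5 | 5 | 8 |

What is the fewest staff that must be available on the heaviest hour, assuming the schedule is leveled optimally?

6

Early-start (E@1, F@1, G@1, H@1, D@5, I@5) gives peak 11: h1:11  h2:11  h3:8  h4:2  h5:8  h6:0  h7:0  h8:0.
Shift G→4, H→4, D→6, I→8.
Schedule E@1, F@1, G@4, H@4, D@6, I@8: h1:6  h2:6  h3:6  h4:5  h5:5  h6:5  h7:2  h8:5 — peak 6.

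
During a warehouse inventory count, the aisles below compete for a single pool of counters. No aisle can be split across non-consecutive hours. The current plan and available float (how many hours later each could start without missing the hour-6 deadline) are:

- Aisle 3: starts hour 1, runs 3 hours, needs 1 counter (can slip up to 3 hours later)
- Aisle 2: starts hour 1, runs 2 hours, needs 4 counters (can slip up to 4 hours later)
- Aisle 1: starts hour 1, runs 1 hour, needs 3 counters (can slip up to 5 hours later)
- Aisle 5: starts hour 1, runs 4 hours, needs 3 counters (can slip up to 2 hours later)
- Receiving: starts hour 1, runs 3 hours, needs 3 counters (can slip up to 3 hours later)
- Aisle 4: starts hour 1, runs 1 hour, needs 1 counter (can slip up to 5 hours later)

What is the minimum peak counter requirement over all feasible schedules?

Early-start (Aisle 3@1, Aisle 2@1, Aisle 1@1, Aisle 5@1, Receiving@1, Aisle 4@1) gives peak 15: h1:15  h2:11  h3:7  h4:3  h5:0  h6:0.
Shift Aisle 1→3, Aisle 5→3, Receiving→4.
Schedule Aisle 3@1, Aisle 2@1, Aisle 1@3, Aisle 5@3, Receiving@4, Aisle 4@1: h1:6  h2:5  h3:7  h4:6  h5:6  h6:6 — peak 7.

7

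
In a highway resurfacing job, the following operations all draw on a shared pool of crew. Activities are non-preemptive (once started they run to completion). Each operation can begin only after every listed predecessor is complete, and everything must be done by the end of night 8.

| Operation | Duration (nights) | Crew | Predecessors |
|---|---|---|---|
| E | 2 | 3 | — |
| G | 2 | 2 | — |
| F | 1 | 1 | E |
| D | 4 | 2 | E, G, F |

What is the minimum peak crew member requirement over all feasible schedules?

Early-start (E@1, G@1, F@3, D@4) gives peak 5: n1:5  n2:5  n3:1  n4:2  n5:2  n6:2  n7:2  n8:0.
Shift G→3, D→5.
Schedule E@1, G@3, F@3, D@5: n1:3  n2:3  n3:3  n4:2  n5:2  n6:2  n7:2  n8:2 — peak 3.
Total crew member-nights = 19 over 8 nights ⇒ peak ≥ ⌈19/8⌉ = 3, so 3 is optimal.

3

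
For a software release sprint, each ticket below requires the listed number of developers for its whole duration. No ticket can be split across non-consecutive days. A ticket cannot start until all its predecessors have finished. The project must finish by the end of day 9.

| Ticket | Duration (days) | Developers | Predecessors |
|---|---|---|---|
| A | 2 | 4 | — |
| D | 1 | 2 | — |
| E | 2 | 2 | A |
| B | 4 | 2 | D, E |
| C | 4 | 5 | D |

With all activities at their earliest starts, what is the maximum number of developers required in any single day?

9

Early-start schedule: A@1, D@1, E@3, B@5, C@2.
Load per day: day 1: 6, day 2: 9, day 3: 7, day 4: 7, day 5: 7, day 6: 2, day 7: 2, day 8: 2, day 9: 0.
Peak is 9.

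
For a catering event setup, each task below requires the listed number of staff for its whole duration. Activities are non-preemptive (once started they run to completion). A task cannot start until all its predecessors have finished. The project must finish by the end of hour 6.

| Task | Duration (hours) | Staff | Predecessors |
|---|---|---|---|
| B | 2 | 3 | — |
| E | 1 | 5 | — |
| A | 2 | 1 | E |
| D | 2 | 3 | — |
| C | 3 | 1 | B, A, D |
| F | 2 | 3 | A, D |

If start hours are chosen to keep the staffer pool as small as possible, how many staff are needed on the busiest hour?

7

Early-start (B@1, E@1, A@2, D@1, C@4, F@4) gives peak 11: h1:11  h2:7  h3:1  h4:4  h5:4  h6:1.
Shift B→2, D→2.
Schedule B@2, E@1, A@2, D@2, C@4, F@4: h1:5  h2:7  h3:7  h4:4  h5:4  h6:1 — peak 7.
No arrangement of the 8 feasible schedules does better.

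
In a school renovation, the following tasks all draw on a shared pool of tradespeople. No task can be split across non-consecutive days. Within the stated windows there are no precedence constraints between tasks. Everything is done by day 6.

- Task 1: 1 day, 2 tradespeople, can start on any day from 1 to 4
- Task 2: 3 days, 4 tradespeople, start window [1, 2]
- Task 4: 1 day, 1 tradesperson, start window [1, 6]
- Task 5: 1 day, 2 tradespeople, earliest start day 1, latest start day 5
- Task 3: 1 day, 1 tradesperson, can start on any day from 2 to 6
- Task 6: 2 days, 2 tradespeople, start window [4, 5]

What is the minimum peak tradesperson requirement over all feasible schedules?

Early-start (Task 1@1, Task 2@1, Task 4@1, Task 5@1, Task 3@2, Task 6@4) gives peak 9: d1:9  d2:5  d3:4  d4:2  d5:2  d6:0.
Shift Task 2→2, Task 5→5, Task 3→6, Task 6→5.
Schedule Task 1@1, Task 2@2, Task 4@1, Task 5@5, Task 3@6, Task 6@5: d1:3  d2:4  d3:4  d4:4  d5:4  d6:3 — peak 4.
Total tradesperson-days = 22 over 6 days ⇒ peak ≥ ⌈22/6⌉ = 4, so 4 is optimal.

4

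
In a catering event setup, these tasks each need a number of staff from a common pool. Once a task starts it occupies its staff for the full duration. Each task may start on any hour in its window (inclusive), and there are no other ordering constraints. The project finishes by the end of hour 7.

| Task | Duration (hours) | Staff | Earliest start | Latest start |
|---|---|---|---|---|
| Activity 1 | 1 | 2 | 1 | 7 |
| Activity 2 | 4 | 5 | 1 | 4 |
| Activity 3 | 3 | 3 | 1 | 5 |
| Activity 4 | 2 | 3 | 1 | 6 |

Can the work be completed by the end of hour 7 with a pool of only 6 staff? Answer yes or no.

yes

Schedule Activity 1@1, Activity 2@4, Activity 3@1, Activity 4@2: h1:5  h2:6  h3:6  h4:5  h5:5  h6:5  h7:5 — peak 6 ≤ 6.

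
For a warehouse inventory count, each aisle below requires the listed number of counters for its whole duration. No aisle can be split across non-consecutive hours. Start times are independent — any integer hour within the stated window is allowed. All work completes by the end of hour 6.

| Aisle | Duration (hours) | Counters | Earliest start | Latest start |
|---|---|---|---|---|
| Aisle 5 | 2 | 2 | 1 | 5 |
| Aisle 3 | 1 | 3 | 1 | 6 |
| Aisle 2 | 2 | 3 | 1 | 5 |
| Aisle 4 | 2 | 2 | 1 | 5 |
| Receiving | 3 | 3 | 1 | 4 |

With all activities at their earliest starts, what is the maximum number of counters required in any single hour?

Early-start schedule: Aisle 5@1, Aisle 3@1, Aisle 2@1, Aisle 4@1, Receiving@1.
Load per hour: hour 1: 13, hour 2: 10, hour 3: 3, hour 4: 0, hour 5: 0, hour 6: 0.
Peak is 13.

13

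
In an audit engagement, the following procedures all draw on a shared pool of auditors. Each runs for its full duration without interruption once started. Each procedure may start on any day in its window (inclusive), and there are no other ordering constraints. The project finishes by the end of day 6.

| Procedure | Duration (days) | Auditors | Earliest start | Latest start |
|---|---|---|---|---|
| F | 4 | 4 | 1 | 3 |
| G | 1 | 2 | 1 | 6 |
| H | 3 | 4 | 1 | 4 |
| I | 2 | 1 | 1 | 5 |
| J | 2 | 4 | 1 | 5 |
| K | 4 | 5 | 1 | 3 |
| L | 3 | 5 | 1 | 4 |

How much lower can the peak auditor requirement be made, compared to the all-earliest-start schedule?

Early-start peak: d1:25  d2:23  d3:18  d4:9  d5:0  d6:0 ⇒ 25.
Leveled (F@1, G@1, H@1, I@1, J@5, K@2, L@4): d1:11  d2:14  d3:13  d4:14  d5:14  d6:9 ⇒ 14.
Reduction 25 − 14 = 11.

11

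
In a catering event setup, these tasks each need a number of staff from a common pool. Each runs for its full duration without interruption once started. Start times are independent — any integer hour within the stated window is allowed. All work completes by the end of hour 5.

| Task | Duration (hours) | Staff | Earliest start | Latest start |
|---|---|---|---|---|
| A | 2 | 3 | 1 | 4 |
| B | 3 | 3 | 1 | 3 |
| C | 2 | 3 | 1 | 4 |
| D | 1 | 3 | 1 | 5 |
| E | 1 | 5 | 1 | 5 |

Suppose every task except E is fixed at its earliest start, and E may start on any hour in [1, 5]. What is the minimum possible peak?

E@1: h1:17  h2:9  h3:3  h4:0  h5:0 → peak 17
E@2: h1:12  h2:14  h3:3  h4:0  h5:0 → peak 14
E@3: h1:12  h2:9  h3:8  h4:0  h5:0 → peak 12
E@4: h1:12  h2:9  h3:3  h4:5  h5:0 → peak 12
E@5: h1:12  h2:9  h3:3  h4:0  h5:5 → peak 12
Best is E@3, peak 12.

12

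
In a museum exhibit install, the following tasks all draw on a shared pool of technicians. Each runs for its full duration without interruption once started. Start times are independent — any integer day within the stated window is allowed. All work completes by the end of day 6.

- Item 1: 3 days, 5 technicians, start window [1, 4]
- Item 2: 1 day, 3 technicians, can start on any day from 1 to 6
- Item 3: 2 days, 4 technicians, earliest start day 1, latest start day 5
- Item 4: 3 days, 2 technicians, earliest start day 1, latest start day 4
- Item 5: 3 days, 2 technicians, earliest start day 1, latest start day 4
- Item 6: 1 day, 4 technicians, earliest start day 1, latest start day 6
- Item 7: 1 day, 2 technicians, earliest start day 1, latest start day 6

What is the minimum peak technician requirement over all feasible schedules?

8

Early-start (Item 1@1, Item 2@1, Item 3@1, Item 4@1, Item 5@1, Item 6@1, Item 7@1) gives peak 22: d1:22  d2:13  d3:9  d4:0  d5:0  d6:0.
Shift Item 3→4, Item 4→2, Item 5→4, Item 6→6, Item 7→5.
Schedule Item 1@1, Item 2@1, Item 3@4, Item 4@2, Item 5@4, Item 6@6, Item 7@5: d1:8  d2:7  d3:7  d4:8  d5:8  d6:6 — peak 8.
Total technician-days = 44 over 6 days ⇒ peak ≥ ⌈44/6⌉ = 8, so 8 is optimal.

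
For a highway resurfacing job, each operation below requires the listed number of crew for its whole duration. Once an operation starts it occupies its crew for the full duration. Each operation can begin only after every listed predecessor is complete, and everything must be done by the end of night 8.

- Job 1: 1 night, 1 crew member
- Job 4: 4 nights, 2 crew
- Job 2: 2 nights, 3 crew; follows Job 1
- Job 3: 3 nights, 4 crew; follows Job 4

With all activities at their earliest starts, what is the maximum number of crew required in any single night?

Early-start schedule: Job 1@1, Job 4@1, Job 2@2, Job 3@5.
Load per night: night 1: 3, night 2: 5, night 3: 5, night 4: 2, night 5: 4, night 6: 4, night 7: 4, night 8: 0.
Peak is 5.

5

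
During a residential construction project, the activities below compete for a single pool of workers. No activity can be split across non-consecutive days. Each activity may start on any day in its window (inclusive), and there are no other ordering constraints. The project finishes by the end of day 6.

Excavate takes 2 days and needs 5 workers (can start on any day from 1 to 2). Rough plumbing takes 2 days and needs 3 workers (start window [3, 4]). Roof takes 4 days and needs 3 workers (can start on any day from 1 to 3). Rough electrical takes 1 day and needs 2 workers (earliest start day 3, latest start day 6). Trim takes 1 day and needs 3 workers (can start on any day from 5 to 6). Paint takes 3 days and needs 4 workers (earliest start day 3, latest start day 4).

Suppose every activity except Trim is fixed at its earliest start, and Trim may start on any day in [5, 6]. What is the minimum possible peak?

Trim@5: d1:8  d2:8  d3:12  d4:10  d5:7  d6:0 → peak 12
Trim@6: d1:8  d2:8  d3:12  d4:10  d5:4  d6:3 → peak 12
Best is Trim@5, peak 12.

12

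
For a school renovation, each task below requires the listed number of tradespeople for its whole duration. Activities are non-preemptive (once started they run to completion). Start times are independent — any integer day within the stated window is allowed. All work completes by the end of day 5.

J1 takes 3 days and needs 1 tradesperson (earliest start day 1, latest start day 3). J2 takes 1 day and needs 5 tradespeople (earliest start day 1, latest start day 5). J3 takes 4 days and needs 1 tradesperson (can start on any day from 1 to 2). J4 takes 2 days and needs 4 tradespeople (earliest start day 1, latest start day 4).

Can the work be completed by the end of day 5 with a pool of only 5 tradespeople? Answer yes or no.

The minimum achievable peak is 6; 5 < 6, so no feasible schedule stays within the cap.

no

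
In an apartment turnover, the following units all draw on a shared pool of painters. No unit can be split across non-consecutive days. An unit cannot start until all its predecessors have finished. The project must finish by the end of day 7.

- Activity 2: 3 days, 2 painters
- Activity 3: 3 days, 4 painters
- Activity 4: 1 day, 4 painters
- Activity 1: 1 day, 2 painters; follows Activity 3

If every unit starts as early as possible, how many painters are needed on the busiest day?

10

Early-start schedule: Activity 2@1, Activity 3@1, Activity 4@1, Activity 1@4.
Load per day: day 1: 10, day 2: 6, day 3: 6, day 4: 2, day 5: 0, day 6: 0, day 7: 0.
Peak is 10.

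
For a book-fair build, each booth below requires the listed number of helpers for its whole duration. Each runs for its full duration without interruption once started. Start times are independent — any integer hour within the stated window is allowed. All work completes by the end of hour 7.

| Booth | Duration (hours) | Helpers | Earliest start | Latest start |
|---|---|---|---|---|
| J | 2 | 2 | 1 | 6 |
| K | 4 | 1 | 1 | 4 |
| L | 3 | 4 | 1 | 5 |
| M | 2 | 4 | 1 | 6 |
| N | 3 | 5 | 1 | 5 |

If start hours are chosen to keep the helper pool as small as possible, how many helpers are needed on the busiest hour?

Early-start (J@1, K@1, L@1, M@1, N@1) gives peak 16: h1:16  h2:16  h3:10  h4:1  h5:0  h6:0  h7:0.
Shift L→4, M→5.
Schedule J@1, K@1, L@4, M@5, N@1: h1:8  h2:8  h3:6  h4:5  h5:8  h6:8  h7:0 — peak 8.

8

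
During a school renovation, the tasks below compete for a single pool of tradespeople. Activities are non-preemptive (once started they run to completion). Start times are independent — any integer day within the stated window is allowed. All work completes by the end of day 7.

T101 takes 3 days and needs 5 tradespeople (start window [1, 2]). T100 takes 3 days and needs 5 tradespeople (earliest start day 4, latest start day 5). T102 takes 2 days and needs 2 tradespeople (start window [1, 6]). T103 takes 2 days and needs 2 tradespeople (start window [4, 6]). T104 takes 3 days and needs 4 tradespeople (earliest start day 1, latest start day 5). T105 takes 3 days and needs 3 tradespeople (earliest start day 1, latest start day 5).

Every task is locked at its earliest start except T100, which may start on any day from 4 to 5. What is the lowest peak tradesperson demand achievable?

T100@4: d1:14  d2:14  d3:12  d4:7  d5:7  d6:5  d7:0 → peak 14
T100@5: d1:14  d2:14  d3:12  d4:2  d5:7  d6:5  d7:5 → peak 14
Best is T100@4, peak 14.

14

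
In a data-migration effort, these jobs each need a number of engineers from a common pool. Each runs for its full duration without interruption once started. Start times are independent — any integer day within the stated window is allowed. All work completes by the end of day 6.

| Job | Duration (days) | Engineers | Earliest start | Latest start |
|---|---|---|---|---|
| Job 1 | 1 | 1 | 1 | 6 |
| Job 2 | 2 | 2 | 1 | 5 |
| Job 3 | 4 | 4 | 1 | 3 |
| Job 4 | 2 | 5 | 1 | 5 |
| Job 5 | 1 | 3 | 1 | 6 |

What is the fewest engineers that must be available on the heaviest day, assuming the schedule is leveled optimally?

Early-start (Job 1@1, Job 2@1, Job 3@1, Job 4@1, Job 5@1) gives peak 15: d1:15  d2:11  d3:4  d4:4  d5:0  d6:0.
Shift Job 4→5, Job 5→3.
Schedule Job 1@1, Job 2@1, Job 3@1, Job 4@5, Job 5@3: d1:7  d2:6  d3:7  d4:4  d5:5  d6:5 — peak 7.

7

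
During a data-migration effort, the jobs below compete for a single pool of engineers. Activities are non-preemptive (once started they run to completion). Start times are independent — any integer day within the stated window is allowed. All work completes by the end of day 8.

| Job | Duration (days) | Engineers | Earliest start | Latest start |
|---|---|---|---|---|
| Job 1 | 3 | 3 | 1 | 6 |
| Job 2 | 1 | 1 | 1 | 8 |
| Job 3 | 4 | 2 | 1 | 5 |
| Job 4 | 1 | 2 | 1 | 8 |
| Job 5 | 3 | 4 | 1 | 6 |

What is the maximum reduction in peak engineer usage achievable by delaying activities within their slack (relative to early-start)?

Early-start peak: d1:12  d2:9  d3:9  d4:2  d5:0  d6:0  d7:0  d8:0 ⇒ 12.
Leveled (Job 1@1, Job 2@1, Job 3@2, Job 4@4, Job 5@6): d1:4  d2:5  d3:5  d4:4  d5:2  d6:4  d7:4  d8:4 ⇒ 5.
Reduction 12 − 5 = 7.

7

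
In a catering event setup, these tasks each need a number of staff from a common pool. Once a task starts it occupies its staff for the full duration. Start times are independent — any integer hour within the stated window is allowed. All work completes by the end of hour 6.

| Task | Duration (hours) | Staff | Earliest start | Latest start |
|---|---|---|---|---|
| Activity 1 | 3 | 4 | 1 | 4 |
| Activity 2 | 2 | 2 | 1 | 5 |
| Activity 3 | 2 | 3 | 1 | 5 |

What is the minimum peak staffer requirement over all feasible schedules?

5

Early-start (Activity 1@1, Activity 2@1, Activity 3@1) gives peak 9: h1:9  h2:9  h3:4  h4:0  h5:0  h6:0.
Shift Activity 2→4, Activity 3→4.
Schedule Activity 1@1, Activity 2@4, Activity 3@4: h1:4  h2:4  h3:4  h4:5  h5:5  h6:0 — peak 5.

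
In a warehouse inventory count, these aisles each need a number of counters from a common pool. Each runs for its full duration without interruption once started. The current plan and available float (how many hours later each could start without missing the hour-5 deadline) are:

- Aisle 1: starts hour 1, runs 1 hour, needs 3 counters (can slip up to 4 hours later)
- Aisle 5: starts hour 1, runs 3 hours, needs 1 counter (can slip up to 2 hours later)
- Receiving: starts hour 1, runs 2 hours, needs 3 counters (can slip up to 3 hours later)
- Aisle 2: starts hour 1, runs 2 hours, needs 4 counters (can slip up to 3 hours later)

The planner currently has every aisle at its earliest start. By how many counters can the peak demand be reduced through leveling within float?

Early-start peak: h1:11  h2:8  h3:1  h4:0  h5:0 ⇒ 11.
Leveled (Aisle 1@1, Aisle 5@1, Receiving@2, Aisle 2@4): h1:4  h2:4  h3:4  h4:4  h5:4 ⇒ 4.
Reduction 11 − 4 = 7.

7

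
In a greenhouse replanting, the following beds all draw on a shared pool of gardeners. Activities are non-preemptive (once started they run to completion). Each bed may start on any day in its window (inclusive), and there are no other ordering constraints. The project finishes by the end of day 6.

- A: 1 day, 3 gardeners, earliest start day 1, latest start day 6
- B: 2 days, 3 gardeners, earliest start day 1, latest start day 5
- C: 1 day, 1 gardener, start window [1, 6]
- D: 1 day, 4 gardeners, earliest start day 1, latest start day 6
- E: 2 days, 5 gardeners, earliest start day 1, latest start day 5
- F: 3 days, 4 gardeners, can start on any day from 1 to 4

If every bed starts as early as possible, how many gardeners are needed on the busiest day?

20

Early-start schedule: A@1, B@1, C@1, D@1, E@1, F@1.
Load per day: day 1: 20, day 2: 12, day 3: 4, day 4: 0, day 5: 0, day 6: 0.
Peak is 20.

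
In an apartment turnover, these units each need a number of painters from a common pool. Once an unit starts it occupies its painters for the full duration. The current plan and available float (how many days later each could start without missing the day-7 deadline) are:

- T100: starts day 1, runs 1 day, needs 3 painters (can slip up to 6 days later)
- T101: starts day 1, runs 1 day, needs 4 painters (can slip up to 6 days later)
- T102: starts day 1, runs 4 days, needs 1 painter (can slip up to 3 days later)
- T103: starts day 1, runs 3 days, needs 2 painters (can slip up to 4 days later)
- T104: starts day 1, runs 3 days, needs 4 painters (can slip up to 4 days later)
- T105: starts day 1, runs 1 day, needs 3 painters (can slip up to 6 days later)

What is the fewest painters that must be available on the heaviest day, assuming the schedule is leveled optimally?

5

Early-start (T100@1, T101@1, T102@1, T103@1, T104@1, T105@1) gives peak 17: d1:17  d2:7  d3:7  d4:1  d5:0  d6:0  d7:0.
Shift T101→4, T102→3, T104→5, T105→2.
Schedule T100@1, T101@4, T102@3, T103@1, T104@5, T105@2: d1:5  d2:5  d3:3  d4:5  d5:5  d6:5  d7:4 — peak 5.
Total painter-days = 32 over 7 days ⇒ peak ≥ ⌈32/7⌉ = 5, so 5 is optimal.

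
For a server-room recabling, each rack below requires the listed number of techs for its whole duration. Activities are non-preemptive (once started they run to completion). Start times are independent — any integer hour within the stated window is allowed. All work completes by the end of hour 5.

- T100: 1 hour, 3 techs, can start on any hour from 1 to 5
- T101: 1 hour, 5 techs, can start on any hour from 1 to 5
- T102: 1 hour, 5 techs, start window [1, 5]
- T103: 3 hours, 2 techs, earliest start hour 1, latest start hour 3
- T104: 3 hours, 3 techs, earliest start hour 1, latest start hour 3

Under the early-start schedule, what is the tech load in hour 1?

18

At early start, hour 1 has: T100, T101, T102, T103, T104.
Demand: 3 + 5 + 5 + 2 + 3 = 18.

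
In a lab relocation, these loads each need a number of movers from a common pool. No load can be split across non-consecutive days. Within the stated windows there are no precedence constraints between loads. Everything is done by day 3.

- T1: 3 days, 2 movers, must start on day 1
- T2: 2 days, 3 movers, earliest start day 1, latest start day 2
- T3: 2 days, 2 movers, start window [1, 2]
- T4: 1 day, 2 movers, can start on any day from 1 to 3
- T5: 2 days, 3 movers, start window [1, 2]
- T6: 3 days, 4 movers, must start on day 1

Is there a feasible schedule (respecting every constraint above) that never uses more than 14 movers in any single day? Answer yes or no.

yes

Schedule T1@1, T2@1, T3@1, T4@1, T5@2, T6@1: d1:13  d2:14  d3:9 — peak 14 ≤ 14.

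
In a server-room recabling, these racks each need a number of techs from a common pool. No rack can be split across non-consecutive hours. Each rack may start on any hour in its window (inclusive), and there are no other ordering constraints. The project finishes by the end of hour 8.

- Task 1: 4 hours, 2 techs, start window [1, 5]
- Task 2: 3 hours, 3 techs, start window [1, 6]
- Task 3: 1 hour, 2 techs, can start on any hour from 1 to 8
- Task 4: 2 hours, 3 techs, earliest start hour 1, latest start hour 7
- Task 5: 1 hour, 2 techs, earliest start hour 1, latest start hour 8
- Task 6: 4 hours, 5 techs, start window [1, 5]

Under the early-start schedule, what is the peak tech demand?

Early-start schedule: Task 1@1, Task 2@1, Task 3@1, Task 4@1, Task 5@1, Task 6@1.
Load per hour: hour 1: 17, hour 2: 13, hour 3: 10, hour 4: 7, hour 5: 0, hour 6: 0, hour 7: 0, hour 8: 0.
Peak is 17.

17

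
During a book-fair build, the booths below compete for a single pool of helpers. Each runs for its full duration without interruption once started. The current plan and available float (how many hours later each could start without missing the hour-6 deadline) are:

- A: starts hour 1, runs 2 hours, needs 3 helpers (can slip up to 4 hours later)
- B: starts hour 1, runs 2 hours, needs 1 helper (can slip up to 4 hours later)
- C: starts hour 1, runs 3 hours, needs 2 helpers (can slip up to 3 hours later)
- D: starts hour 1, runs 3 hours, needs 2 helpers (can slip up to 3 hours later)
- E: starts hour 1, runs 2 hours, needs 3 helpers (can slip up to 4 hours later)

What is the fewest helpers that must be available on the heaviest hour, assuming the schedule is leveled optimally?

5

Early-start (A@1, B@1, C@1, D@1, E@1) gives peak 11: h1:11  h2:11  h3:4  h4:0  h5:0  h6:0.
Shift B→3, D→3, E→5.
Schedule A@1, B@3, C@1, D@3, E@5: h1:5  h2:5  h3:5  h4:3  h5:5  h6:3 — peak 5.
Total helper-hours = 26 over 6 hours ⇒ peak ≥ ⌈26/6⌉ = 5, so 5 is optimal.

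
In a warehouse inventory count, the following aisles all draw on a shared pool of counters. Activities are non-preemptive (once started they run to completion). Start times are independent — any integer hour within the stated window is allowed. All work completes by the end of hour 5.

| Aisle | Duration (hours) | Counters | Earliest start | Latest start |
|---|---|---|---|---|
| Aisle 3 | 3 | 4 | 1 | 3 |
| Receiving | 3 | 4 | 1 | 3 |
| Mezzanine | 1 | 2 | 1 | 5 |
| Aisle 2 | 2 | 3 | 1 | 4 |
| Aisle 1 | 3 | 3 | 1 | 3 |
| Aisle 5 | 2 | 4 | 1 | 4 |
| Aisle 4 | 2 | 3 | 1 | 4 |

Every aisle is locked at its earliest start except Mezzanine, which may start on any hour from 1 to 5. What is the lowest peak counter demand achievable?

Mezzanine@1: h1:23  h2:21  h3:11  h4:0  h5:0 → peak 23
Mezzanine@2: h1:21  h2:23  h3:11  h4:0  h5:0 → peak 23
Mezzanine@3: h1:21  h2:21  h3:13  h4:0  h5:0 → peak 21
Mezzanine@4: h1:21  h2:21  h3:11  h4:2  h5:0 → peak 21
Mezzanine@5: h1:21  h2:21  h3:11  h4:0  h5:2 → peak 21
Best is Mezzanine@3, peak 21.

21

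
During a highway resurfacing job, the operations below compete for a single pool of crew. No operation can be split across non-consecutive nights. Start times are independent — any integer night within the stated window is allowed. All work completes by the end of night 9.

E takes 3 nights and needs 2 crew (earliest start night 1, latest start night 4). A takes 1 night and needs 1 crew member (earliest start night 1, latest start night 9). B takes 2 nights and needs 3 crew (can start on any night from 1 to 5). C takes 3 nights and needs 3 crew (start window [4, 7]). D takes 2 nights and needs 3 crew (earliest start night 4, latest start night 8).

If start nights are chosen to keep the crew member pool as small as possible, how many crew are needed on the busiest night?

Early-start (E@1, A@1, B@1, C@4, D@4) gives peak 6: n1:6  n2:5  n3:2  n4:6  n5:6  n6:3  n7:0  n8:0  n9:0.
Shift B→2, D→7.
Schedule E@1, A@1, B@2, C@4, D@7: n1:3  n2:5  n3:5  n4:3  n5:3  n6:3  n7:3  n8:3  n9:0 — peak 5.

5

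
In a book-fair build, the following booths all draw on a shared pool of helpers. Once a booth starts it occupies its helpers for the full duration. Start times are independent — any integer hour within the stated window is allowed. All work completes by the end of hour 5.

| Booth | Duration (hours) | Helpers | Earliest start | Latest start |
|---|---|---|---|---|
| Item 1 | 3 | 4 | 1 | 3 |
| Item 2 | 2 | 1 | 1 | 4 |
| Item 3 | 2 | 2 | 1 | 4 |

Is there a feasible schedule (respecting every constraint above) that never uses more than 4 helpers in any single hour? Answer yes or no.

Schedule Item 1@1, Item 2@4, Item 3@4: h1:4  h2:4  h3:4  h4:3  h5:3 — peak 4 ≤ 4.

yes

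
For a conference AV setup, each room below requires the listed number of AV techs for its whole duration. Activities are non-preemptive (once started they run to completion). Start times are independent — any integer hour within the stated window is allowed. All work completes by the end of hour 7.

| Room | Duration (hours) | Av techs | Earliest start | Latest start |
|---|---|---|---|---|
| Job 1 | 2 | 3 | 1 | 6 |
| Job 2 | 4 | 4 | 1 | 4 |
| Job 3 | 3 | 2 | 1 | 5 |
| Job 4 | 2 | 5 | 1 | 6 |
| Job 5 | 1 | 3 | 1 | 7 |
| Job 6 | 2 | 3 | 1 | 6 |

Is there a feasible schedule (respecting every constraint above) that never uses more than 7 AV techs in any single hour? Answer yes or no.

Schedule Job 1@1, Job 2@1, Job 3@5, Job 4@5, Job 5@7, Job 6@3: h1:7  h2:7  h3:7  h4:7  h5:7  h6:7  h7:5 — peak 7 ≤ 7.

yes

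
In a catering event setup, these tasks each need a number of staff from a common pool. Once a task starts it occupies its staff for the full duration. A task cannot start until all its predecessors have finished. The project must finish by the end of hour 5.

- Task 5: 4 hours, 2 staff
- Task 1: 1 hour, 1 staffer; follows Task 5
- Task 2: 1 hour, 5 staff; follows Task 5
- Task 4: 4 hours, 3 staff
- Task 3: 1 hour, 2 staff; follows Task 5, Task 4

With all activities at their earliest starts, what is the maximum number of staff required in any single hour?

8

Early-start schedule: Task 5@1, Task 1@5, Task 2@5, Task 4@1, Task 3@5.
Load per hour: hour 1: 5, hour 2: 5, hour 3: 5, hour 4: 5, hour 5: 8.
Peak is 8.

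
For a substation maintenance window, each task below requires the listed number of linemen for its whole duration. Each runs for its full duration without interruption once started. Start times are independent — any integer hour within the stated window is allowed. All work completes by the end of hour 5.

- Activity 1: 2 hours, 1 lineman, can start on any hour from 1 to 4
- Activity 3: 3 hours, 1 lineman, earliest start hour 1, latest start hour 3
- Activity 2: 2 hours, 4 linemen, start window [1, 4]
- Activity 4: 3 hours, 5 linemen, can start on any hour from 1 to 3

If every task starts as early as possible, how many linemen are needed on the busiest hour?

11

Early-start schedule: Activity 1@1, Activity 3@1, Activity 2@1, Activity 4@1.
Load per hour: hour 1: 11, hour 2: 11, hour 3: 6, hour 4: 0, hour 5: 0.
Peak is 11.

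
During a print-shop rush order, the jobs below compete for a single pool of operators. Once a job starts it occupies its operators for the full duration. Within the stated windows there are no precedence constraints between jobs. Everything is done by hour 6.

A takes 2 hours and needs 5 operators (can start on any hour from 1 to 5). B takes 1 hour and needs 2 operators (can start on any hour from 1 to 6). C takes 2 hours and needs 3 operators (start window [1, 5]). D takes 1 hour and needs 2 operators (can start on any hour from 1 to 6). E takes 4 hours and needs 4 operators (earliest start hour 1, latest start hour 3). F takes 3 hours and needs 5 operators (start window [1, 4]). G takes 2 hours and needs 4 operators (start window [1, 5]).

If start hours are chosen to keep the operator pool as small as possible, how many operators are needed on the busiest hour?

Early-start (A@1, B@1, C@1, D@1, E@1, F@1, G@1) gives peak 25: h1:25  h2:21  h3:9  h4:4  h5:0  h6:0.
Shift C→5, E→3, F→2, G→5.
Schedule A@1, B@1, C@5, D@1, E@3, F@2, G@5: h1:9  h2:10  h3:9  h4:9  h5:11  h6:11 — peak 11.

11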